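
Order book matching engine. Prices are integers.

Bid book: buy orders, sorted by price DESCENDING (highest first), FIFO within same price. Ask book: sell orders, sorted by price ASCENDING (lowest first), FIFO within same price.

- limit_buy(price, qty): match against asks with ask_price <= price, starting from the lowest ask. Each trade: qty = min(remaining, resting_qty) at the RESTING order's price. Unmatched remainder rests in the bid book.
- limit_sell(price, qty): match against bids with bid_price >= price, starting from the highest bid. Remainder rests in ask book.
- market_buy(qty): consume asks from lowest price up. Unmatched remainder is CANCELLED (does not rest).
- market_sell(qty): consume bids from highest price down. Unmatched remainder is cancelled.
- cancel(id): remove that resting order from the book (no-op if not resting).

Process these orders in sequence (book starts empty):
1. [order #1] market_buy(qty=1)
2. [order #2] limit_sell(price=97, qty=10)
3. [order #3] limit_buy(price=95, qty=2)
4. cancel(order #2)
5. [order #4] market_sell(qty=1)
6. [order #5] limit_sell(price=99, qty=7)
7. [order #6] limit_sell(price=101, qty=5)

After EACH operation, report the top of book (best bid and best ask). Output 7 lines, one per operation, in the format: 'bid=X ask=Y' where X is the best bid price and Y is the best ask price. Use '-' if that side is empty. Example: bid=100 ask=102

After op 1 [order #1] market_buy(qty=1): fills=none; bids=[-] asks=[-]
After op 2 [order #2] limit_sell(price=97, qty=10): fills=none; bids=[-] asks=[#2:10@97]
After op 3 [order #3] limit_buy(price=95, qty=2): fills=none; bids=[#3:2@95] asks=[#2:10@97]
After op 4 cancel(order #2): fills=none; bids=[#3:2@95] asks=[-]
After op 5 [order #4] market_sell(qty=1): fills=#3x#4:1@95; bids=[#3:1@95] asks=[-]
After op 6 [order #5] limit_sell(price=99, qty=7): fills=none; bids=[#3:1@95] asks=[#5:7@99]
After op 7 [order #6] limit_sell(price=101, qty=5): fills=none; bids=[#3:1@95] asks=[#5:7@99 #6:5@101]

Answer: bid=- ask=-
bid=- ask=97
bid=95 ask=97
bid=95 ask=-
bid=95 ask=-
bid=95 ask=99
bid=95 ask=99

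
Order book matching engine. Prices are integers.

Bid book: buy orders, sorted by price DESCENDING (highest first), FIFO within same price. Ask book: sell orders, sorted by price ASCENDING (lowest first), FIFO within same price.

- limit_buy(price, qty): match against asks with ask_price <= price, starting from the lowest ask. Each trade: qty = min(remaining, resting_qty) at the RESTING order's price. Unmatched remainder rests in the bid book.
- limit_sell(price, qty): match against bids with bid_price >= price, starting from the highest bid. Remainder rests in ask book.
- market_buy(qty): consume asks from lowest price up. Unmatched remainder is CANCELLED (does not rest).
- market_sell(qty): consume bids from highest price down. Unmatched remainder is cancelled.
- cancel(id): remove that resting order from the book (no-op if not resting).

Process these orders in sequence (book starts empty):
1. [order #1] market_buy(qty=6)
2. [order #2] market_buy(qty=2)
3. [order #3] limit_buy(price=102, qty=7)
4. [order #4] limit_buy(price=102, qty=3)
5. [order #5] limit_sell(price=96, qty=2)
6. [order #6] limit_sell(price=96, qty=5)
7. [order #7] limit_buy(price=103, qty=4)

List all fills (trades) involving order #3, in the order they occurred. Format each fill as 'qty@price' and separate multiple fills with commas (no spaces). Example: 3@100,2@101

After op 1 [order #1] market_buy(qty=6): fills=none; bids=[-] asks=[-]
After op 2 [order #2] market_buy(qty=2): fills=none; bids=[-] asks=[-]
After op 3 [order #3] limit_buy(price=102, qty=7): fills=none; bids=[#3:7@102] asks=[-]
After op 4 [order #4] limit_buy(price=102, qty=3): fills=none; bids=[#3:7@102 #4:3@102] asks=[-]
After op 5 [order #5] limit_sell(price=96, qty=2): fills=#3x#5:2@102; bids=[#3:5@102 #4:3@102] asks=[-]
After op 6 [order #6] limit_sell(price=96, qty=5): fills=#3x#6:5@102; bids=[#4:3@102] asks=[-]
After op 7 [order #7] limit_buy(price=103, qty=4): fills=none; bids=[#7:4@103 #4:3@102] asks=[-]

Answer: 2@102,5@102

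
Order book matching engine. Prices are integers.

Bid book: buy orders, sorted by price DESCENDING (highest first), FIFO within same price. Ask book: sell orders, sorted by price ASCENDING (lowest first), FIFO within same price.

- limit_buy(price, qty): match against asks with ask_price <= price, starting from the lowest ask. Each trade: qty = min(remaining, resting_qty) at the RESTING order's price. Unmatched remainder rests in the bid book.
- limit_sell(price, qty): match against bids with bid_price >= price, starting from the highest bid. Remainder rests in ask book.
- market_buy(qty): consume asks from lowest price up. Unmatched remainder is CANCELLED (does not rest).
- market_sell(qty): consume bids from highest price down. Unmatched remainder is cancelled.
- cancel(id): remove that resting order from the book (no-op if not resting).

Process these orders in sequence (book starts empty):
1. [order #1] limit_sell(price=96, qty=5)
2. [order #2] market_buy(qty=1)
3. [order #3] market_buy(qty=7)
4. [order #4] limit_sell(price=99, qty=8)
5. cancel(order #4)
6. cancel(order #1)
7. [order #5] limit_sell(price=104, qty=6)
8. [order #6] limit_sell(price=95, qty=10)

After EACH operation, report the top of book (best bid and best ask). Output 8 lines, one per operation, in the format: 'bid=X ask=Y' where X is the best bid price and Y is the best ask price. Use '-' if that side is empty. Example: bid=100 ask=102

After op 1 [order #1] limit_sell(price=96, qty=5): fills=none; bids=[-] asks=[#1:5@96]
After op 2 [order #2] market_buy(qty=1): fills=#2x#1:1@96; bids=[-] asks=[#1:4@96]
After op 3 [order #3] market_buy(qty=7): fills=#3x#1:4@96; bids=[-] asks=[-]
After op 4 [order #4] limit_sell(price=99, qty=8): fills=none; bids=[-] asks=[#4:8@99]
After op 5 cancel(order #4): fills=none; bids=[-] asks=[-]
After op 6 cancel(order #1): fills=none; bids=[-] asks=[-]
After op 7 [order #5] limit_sell(price=104, qty=6): fills=none; bids=[-] asks=[#5:6@104]
After op 8 [order #6] limit_sell(price=95, qty=10): fills=none; bids=[-] asks=[#6:10@95 #5:6@104]

Answer: bid=- ask=96
bid=- ask=96
bid=- ask=-
bid=- ask=99
bid=- ask=-
bid=- ask=-
bid=- ask=104
bid=- ask=95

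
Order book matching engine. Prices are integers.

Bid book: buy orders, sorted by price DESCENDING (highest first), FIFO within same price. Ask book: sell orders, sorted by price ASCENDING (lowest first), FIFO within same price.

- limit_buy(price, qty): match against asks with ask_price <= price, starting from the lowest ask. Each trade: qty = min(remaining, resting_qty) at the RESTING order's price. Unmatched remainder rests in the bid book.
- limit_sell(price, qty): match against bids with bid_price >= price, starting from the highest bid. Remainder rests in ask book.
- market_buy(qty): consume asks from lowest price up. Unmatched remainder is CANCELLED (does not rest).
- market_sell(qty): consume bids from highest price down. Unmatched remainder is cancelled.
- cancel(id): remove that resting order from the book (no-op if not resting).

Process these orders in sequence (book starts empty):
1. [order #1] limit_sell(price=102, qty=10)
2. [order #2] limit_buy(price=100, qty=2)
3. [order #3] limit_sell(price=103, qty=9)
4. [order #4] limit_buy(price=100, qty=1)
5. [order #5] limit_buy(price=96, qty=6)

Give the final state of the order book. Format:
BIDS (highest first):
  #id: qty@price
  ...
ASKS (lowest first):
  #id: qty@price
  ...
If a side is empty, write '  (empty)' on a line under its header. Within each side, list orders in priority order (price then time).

After op 1 [order #1] limit_sell(price=102, qty=10): fills=none; bids=[-] asks=[#1:10@102]
After op 2 [order #2] limit_buy(price=100, qty=2): fills=none; bids=[#2:2@100] asks=[#1:10@102]
After op 3 [order #3] limit_sell(price=103, qty=9): fills=none; bids=[#2:2@100] asks=[#1:10@102 #3:9@103]
After op 4 [order #4] limit_buy(price=100, qty=1): fills=none; bids=[#2:2@100 #4:1@100] asks=[#1:10@102 #3:9@103]
After op 5 [order #5] limit_buy(price=96, qty=6): fills=none; bids=[#2:2@100 #4:1@100 #5:6@96] asks=[#1:10@102 #3:9@103]

Answer: BIDS (highest first):
  #2: 2@100
  #4: 1@100
  #5: 6@96
ASKS (lowest first):
  #1: 10@102
  #3: 9@103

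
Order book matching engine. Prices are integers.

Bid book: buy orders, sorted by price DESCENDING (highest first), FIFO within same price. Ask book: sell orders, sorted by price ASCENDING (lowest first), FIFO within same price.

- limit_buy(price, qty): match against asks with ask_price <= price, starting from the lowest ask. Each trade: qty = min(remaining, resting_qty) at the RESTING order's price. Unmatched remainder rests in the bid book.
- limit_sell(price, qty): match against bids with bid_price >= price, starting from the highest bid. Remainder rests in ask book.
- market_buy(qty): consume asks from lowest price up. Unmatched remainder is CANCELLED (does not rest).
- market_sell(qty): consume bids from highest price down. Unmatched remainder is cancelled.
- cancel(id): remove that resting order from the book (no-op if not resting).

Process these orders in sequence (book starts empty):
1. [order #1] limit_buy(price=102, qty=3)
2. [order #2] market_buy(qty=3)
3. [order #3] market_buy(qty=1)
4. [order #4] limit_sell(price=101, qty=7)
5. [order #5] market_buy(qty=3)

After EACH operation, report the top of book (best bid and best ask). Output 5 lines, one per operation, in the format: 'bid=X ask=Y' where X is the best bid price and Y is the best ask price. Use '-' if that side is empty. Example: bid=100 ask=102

Answer: bid=102 ask=-
bid=102 ask=-
bid=102 ask=-
bid=- ask=101
bid=- ask=101

Derivation:
After op 1 [order #1] limit_buy(price=102, qty=3): fills=none; bids=[#1:3@102] asks=[-]
After op 2 [order #2] market_buy(qty=3): fills=none; bids=[#1:3@102] asks=[-]
After op 3 [order #3] market_buy(qty=1): fills=none; bids=[#1:3@102] asks=[-]
After op 4 [order #4] limit_sell(price=101, qty=7): fills=#1x#4:3@102; bids=[-] asks=[#4:4@101]
After op 5 [order #5] market_buy(qty=3): fills=#5x#4:3@101; bids=[-] asks=[#4:1@101]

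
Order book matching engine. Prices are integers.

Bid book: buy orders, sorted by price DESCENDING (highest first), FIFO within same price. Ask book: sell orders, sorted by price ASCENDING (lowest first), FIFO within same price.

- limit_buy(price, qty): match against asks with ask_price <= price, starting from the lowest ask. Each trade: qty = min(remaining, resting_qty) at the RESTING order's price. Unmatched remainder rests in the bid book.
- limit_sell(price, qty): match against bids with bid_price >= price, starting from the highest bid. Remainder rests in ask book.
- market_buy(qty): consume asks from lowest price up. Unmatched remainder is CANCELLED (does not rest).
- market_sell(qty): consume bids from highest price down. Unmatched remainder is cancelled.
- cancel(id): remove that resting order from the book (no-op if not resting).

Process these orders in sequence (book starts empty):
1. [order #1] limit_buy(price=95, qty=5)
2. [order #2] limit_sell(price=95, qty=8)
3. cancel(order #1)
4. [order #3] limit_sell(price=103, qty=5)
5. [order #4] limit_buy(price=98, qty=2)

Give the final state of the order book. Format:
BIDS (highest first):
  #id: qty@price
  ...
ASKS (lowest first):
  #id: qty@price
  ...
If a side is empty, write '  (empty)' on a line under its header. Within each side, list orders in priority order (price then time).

After op 1 [order #1] limit_buy(price=95, qty=5): fills=none; bids=[#1:5@95] asks=[-]
After op 2 [order #2] limit_sell(price=95, qty=8): fills=#1x#2:5@95; bids=[-] asks=[#2:3@95]
After op 3 cancel(order #1): fills=none; bids=[-] asks=[#2:3@95]
After op 4 [order #3] limit_sell(price=103, qty=5): fills=none; bids=[-] asks=[#2:3@95 #3:5@103]
After op 5 [order #4] limit_buy(price=98, qty=2): fills=#4x#2:2@95; bids=[-] asks=[#2:1@95 #3:5@103]

Answer: BIDS (highest first):
  (empty)
ASKS (lowest first):
  #2: 1@95
  #3: 5@103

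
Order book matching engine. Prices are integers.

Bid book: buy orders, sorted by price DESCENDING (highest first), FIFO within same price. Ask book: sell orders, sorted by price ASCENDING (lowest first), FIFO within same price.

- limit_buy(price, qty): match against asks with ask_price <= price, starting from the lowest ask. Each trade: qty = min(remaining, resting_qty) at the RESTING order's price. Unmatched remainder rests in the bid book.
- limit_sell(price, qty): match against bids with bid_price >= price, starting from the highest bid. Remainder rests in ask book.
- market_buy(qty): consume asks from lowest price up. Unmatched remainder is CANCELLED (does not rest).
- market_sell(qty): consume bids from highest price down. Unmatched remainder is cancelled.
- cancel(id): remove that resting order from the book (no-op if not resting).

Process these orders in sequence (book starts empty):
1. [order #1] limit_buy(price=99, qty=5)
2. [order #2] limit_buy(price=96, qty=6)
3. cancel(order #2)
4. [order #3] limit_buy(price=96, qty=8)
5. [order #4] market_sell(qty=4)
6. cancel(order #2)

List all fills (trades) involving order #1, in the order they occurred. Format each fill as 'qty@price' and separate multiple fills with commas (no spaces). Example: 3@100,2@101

Answer: 4@99

Derivation:
After op 1 [order #1] limit_buy(price=99, qty=5): fills=none; bids=[#1:5@99] asks=[-]
After op 2 [order #2] limit_buy(price=96, qty=6): fills=none; bids=[#1:5@99 #2:6@96] asks=[-]
After op 3 cancel(order #2): fills=none; bids=[#1:5@99] asks=[-]
After op 4 [order #3] limit_buy(price=96, qty=8): fills=none; bids=[#1:5@99 #3:8@96] asks=[-]
After op 5 [order #4] market_sell(qty=4): fills=#1x#4:4@99; bids=[#1:1@99 #3:8@96] asks=[-]
After op 6 cancel(order #2): fills=none; bids=[#1:1@99 #3:8@96] asks=[-]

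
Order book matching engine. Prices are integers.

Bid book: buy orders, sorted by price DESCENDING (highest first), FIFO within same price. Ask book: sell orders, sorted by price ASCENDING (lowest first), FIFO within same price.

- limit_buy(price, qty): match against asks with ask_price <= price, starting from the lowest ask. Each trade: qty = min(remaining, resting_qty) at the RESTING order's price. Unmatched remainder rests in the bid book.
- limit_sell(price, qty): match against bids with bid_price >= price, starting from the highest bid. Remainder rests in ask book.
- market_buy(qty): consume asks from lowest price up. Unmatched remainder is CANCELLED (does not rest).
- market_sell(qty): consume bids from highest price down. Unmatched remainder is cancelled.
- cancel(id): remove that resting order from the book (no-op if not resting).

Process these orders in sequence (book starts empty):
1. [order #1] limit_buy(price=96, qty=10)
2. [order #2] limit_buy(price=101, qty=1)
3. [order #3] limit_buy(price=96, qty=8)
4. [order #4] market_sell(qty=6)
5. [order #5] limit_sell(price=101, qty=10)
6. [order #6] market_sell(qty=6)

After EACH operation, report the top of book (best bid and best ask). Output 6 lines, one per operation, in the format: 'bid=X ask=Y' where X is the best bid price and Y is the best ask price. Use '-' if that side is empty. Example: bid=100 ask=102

After op 1 [order #1] limit_buy(price=96, qty=10): fills=none; bids=[#1:10@96] asks=[-]
After op 2 [order #2] limit_buy(price=101, qty=1): fills=none; bids=[#2:1@101 #1:10@96] asks=[-]
After op 3 [order #3] limit_buy(price=96, qty=8): fills=none; bids=[#2:1@101 #1:10@96 #3:8@96] asks=[-]
After op 4 [order #4] market_sell(qty=6): fills=#2x#4:1@101 #1x#4:5@96; bids=[#1:5@96 #3:8@96] asks=[-]
After op 5 [order #5] limit_sell(price=101, qty=10): fills=none; bids=[#1:5@96 #3:8@96] asks=[#5:10@101]
After op 6 [order #6] market_sell(qty=6): fills=#1x#6:5@96 #3x#6:1@96; bids=[#3:7@96] asks=[#5:10@101]

Answer: bid=96 ask=-
bid=101 ask=-
bid=101 ask=-
bid=96 ask=-
bid=96 ask=101
bid=96 ask=101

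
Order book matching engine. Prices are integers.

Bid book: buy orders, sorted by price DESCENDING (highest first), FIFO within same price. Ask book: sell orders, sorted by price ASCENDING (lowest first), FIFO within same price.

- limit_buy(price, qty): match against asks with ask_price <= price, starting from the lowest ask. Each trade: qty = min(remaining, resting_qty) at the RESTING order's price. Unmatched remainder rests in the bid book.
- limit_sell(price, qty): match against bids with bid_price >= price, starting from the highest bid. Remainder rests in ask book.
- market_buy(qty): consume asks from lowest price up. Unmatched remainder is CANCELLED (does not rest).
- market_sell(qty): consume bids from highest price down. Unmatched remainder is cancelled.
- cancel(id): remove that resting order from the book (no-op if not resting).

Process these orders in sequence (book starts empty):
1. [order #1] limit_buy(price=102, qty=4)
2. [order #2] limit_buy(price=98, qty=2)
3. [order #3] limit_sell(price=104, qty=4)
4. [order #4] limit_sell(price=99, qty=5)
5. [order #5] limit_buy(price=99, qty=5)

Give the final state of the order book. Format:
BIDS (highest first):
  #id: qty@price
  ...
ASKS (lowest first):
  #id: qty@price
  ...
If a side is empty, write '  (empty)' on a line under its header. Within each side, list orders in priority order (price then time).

After op 1 [order #1] limit_buy(price=102, qty=4): fills=none; bids=[#1:4@102] asks=[-]
After op 2 [order #2] limit_buy(price=98, qty=2): fills=none; bids=[#1:4@102 #2:2@98] asks=[-]
After op 3 [order #3] limit_sell(price=104, qty=4): fills=none; bids=[#1:4@102 #2:2@98] asks=[#3:4@104]
After op 4 [order #4] limit_sell(price=99, qty=5): fills=#1x#4:4@102; bids=[#2:2@98] asks=[#4:1@99 #3:4@104]
After op 5 [order #5] limit_buy(price=99, qty=5): fills=#5x#4:1@99; bids=[#5:4@99 #2:2@98] asks=[#3:4@104]

Answer: BIDS (highest first):
  #5: 4@99
  #2: 2@98
ASKS (lowest first):
  #3: 4@104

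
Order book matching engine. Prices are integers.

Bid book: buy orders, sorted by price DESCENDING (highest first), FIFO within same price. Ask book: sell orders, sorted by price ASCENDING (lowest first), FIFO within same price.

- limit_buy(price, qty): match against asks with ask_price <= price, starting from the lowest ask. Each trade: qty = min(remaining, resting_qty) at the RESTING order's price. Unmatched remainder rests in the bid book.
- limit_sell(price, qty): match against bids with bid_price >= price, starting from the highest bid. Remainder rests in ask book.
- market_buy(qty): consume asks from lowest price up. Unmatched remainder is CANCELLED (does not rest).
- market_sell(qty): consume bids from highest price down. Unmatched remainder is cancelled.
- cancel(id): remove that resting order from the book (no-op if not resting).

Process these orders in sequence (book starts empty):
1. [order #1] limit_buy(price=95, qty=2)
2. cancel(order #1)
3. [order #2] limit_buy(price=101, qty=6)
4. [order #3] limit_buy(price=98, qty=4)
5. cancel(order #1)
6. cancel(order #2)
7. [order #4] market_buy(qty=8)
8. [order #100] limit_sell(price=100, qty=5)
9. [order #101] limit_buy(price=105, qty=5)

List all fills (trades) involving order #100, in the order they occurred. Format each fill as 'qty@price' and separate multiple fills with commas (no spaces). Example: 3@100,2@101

After op 1 [order #1] limit_buy(price=95, qty=2): fills=none; bids=[#1:2@95] asks=[-]
After op 2 cancel(order #1): fills=none; bids=[-] asks=[-]
After op 3 [order #2] limit_buy(price=101, qty=6): fills=none; bids=[#2:6@101] asks=[-]
After op 4 [order #3] limit_buy(price=98, qty=4): fills=none; bids=[#2:6@101 #3:4@98] asks=[-]
After op 5 cancel(order #1): fills=none; bids=[#2:6@101 #3:4@98] asks=[-]
After op 6 cancel(order #2): fills=none; bids=[#3:4@98] asks=[-]
After op 7 [order #4] market_buy(qty=8): fills=none; bids=[#3:4@98] asks=[-]
After op 8 [order #100] limit_sell(price=100, qty=5): fills=none; bids=[#3:4@98] asks=[#100:5@100]
After op 9 [order #101] limit_buy(price=105, qty=5): fills=#101x#100:5@100; bids=[#3:4@98] asks=[-]

Answer: 5@100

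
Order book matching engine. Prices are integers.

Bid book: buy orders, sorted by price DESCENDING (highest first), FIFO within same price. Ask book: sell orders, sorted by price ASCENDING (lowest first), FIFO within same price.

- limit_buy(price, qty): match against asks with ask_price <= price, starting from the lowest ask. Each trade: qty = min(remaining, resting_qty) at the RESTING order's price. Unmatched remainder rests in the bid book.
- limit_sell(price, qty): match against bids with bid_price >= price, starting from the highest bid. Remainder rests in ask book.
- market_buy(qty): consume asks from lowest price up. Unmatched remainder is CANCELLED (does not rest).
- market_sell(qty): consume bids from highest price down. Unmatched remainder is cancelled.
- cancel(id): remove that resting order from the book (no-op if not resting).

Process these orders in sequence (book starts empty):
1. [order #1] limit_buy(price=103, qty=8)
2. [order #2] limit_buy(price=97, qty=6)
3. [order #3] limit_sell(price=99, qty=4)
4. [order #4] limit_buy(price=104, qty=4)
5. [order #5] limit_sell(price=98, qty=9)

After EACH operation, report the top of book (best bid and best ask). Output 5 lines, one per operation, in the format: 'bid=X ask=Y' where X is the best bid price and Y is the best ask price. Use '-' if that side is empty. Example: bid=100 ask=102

After op 1 [order #1] limit_buy(price=103, qty=8): fills=none; bids=[#1:8@103] asks=[-]
After op 2 [order #2] limit_buy(price=97, qty=6): fills=none; bids=[#1:8@103 #2:6@97] asks=[-]
After op 3 [order #3] limit_sell(price=99, qty=4): fills=#1x#3:4@103; bids=[#1:4@103 #2:6@97] asks=[-]
After op 4 [order #4] limit_buy(price=104, qty=4): fills=none; bids=[#4:4@104 #1:4@103 #2:6@97] asks=[-]
After op 5 [order #5] limit_sell(price=98, qty=9): fills=#4x#5:4@104 #1x#5:4@103; bids=[#2:6@97] asks=[#5:1@98]

Answer: bid=103 ask=-
bid=103 ask=-
bid=103 ask=-
bid=104 ask=-
bid=97 ask=98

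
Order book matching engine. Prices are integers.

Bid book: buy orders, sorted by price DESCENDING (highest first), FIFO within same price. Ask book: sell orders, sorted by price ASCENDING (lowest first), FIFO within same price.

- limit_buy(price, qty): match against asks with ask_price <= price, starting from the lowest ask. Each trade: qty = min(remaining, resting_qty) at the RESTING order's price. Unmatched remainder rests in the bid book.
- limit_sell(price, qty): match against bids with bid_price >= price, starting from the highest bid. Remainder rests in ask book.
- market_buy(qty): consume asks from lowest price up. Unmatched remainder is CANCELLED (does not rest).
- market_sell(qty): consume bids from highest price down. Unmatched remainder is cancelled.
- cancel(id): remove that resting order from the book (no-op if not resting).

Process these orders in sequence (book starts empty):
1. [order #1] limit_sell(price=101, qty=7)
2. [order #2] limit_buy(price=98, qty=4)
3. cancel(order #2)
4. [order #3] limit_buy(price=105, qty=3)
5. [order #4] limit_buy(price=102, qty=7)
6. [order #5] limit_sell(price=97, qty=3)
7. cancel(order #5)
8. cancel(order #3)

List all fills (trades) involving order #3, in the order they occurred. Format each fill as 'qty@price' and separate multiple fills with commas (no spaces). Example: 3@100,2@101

After op 1 [order #1] limit_sell(price=101, qty=7): fills=none; bids=[-] asks=[#1:7@101]
After op 2 [order #2] limit_buy(price=98, qty=4): fills=none; bids=[#2:4@98] asks=[#1:7@101]
After op 3 cancel(order #2): fills=none; bids=[-] asks=[#1:7@101]
After op 4 [order #3] limit_buy(price=105, qty=3): fills=#3x#1:3@101; bids=[-] asks=[#1:4@101]
After op 5 [order #4] limit_buy(price=102, qty=7): fills=#4x#1:4@101; bids=[#4:3@102] asks=[-]
After op 6 [order #5] limit_sell(price=97, qty=3): fills=#4x#5:3@102; bids=[-] asks=[-]
After op 7 cancel(order #5): fills=none; bids=[-] asks=[-]
After op 8 cancel(order #3): fills=none; bids=[-] asks=[-]

Answer: 3@101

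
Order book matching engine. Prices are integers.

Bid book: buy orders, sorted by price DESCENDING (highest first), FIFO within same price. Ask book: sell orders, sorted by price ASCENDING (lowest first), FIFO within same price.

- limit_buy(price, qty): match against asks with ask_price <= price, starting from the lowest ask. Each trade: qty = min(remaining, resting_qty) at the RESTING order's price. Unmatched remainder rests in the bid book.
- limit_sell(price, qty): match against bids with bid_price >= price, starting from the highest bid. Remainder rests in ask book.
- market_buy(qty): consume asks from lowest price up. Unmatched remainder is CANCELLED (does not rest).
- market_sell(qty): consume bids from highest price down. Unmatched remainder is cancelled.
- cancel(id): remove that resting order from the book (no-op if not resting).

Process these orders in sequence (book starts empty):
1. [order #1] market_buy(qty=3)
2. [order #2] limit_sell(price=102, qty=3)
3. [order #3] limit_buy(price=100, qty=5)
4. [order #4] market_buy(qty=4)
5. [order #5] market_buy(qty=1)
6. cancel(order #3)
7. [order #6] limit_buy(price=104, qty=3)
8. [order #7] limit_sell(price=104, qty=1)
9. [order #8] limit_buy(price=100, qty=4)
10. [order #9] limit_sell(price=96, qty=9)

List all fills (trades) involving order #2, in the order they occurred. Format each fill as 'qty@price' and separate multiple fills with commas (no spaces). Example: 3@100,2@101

After op 1 [order #1] market_buy(qty=3): fills=none; bids=[-] asks=[-]
After op 2 [order #2] limit_sell(price=102, qty=3): fills=none; bids=[-] asks=[#2:3@102]
After op 3 [order #3] limit_buy(price=100, qty=5): fills=none; bids=[#3:5@100] asks=[#2:3@102]
After op 4 [order #4] market_buy(qty=4): fills=#4x#2:3@102; bids=[#3:5@100] asks=[-]
After op 5 [order #5] market_buy(qty=1): fills=none; bids=[#3:5@100] asks=[-]
After op 6 cancel(order #3): fills=none; bids=[-] asks=[-]
After op 7 [order #6] limit_buy(price=104, qty=3): fills=none; bids=[#6:3@104] asks=[-]
After op 8 [order #7] limit_sell(price=104, qty=1): fills=#6x#7:1@104; bids=[#6:2@104] asks=[-]
After op 9 [order #8] limit_buy(price=100, qty=4): fills=none; bids=[#6:2@104 #8:4@100] asks=[-]
After op 10 [order #9] limit_sell(price=96, qty=9): fills=#6x#9:2@104 #8x#9:4@100; bids=[-] asks=[#9:3@96]

Answer: 3@102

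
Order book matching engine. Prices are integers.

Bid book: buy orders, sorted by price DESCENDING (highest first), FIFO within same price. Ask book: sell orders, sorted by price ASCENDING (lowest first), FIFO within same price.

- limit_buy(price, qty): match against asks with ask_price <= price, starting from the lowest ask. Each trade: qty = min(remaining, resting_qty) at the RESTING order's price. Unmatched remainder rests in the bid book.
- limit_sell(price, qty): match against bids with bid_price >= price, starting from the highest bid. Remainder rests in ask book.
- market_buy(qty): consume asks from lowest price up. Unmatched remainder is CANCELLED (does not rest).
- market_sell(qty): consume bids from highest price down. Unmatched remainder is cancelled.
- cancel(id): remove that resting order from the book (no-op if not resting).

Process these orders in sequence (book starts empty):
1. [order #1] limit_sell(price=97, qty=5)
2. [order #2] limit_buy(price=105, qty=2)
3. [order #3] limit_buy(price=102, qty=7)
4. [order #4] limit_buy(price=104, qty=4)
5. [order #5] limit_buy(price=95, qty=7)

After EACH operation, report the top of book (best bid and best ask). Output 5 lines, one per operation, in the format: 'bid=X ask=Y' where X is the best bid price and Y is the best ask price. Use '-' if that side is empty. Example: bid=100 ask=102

After op 1 [order #1] limit_sell(price=97, qty=5): fills=none; bids=[-] asks=[#1:5@97]
After op 2 [order #2] limit_buy(price=105, qty=2): fills=#2x#1:2@97; bids=[-] asks=[#1:3@97]
After op 3 [order #3] limit_buy(price=102, qty=7): fills=#3x#1:3@97; bids=[#3:4@102] asks=[-]
After op 4 [order #4] limit_buy(price=104, qty=4): fills=none; bids=[#4:4@104 #3:4@102] asks=[-]
After op 5 [order #5] limit_buy(price=95, qty=7): fills=none; bids=[#4:4@104 #3:4@102 #5:7@95] asks=[-]

Answer: bid=- ask=97
bid=- ask=97
bid=102 ask=-
bid=104 ask=-
bid=104 ask=-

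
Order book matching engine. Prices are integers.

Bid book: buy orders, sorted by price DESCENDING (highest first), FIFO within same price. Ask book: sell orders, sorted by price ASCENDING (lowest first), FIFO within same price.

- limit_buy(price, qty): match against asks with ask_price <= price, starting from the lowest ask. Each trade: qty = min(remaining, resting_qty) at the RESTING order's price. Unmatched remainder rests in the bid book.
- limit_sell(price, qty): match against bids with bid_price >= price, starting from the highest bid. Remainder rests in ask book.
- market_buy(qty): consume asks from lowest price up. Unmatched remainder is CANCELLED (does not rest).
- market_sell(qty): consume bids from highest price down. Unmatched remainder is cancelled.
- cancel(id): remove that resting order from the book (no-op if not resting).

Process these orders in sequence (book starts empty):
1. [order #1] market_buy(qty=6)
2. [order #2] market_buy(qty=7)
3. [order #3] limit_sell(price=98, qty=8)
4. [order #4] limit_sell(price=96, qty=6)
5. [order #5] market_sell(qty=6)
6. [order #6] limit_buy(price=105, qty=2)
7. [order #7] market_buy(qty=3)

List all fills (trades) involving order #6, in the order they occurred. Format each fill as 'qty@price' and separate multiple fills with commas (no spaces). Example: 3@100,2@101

After op 1 [order #1] market_buy(qty=6): fills=none; bids=[-] asks=[-]
After op 2 [order #2] market_buy(qty=7): fills=none; bids=[-] asks=[-]
After op 3 [order #3] limit_sell(price=98, qty=8): fills=none; bids=[-] asks=[#3:8@98]
After op 4 [order #4] limit_sell(price=96, qty=6): fills=none; bids=[-] asks=[#4:6@96 #3:8@98]
After op 5 [order #5] market_sell(qty=6): fills=none; bids=[-] asks=[#4:6@96 #3:8@98]
After op 6 [order #6] limit_buy(price=105, qty=2): fills=#6x#4:2@96; bids=[-] asks=[#4:4@96 #3:8@98]
After op 7 [order #7] market_buy(qty=3): fills=#7x#4:3@96; bids=[-] asks=[#4:1@96 #3:8@98]

Answer: 2@96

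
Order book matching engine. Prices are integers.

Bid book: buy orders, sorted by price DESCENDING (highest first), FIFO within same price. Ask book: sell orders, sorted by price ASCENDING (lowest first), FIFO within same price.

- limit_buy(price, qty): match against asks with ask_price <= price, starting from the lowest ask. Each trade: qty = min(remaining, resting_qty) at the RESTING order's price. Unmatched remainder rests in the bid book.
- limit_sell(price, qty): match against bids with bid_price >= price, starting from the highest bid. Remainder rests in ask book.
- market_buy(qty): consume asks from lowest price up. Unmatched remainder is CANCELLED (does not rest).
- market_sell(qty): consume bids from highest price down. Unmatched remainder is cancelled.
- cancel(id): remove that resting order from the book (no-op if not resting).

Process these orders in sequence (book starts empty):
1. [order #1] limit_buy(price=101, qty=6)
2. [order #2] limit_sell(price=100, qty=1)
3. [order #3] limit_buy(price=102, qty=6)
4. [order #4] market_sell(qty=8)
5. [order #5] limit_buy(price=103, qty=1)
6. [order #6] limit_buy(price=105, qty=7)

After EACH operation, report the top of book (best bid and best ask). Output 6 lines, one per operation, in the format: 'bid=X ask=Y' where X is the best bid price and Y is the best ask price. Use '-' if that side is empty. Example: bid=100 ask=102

After op 1 [order #1] limit_buy(price=101, qty=6): fills=none; bids=[#1:6@101] asks=[-]
After op 2 [order #2] limit_sell(price=100, qty=1): fills=#1x#2:1@101; bids=[#1:5@101] asks=[-]
After op 3 [order #3] limit_buy(price=102, qty=6): fills=none; bids=[#3:6@102 #1:5@101] asks=[-]
After op 4 [order #4] market_sell(qty=8): fills=#3x#4:6@102 #1x#4:2@101; bids=[#1:3@101] asks=[-]
After op 5 [order #5] limit_buy(price=103, qty=1): fills=none; bids=[#5:1@103 #1:3@101] asks=[-]
After op 6 [order #6] limit_buy(price=105, qty=7): fills=none; bids=[#6:7@105 #5:1@103 #1:3@101] asks=[-]

Answer: bid=101 ask=-
bid=101 ask=-
bid=102 ask=-
bid=101 ask=-
bid=103 ask=-
bid=105 ask=-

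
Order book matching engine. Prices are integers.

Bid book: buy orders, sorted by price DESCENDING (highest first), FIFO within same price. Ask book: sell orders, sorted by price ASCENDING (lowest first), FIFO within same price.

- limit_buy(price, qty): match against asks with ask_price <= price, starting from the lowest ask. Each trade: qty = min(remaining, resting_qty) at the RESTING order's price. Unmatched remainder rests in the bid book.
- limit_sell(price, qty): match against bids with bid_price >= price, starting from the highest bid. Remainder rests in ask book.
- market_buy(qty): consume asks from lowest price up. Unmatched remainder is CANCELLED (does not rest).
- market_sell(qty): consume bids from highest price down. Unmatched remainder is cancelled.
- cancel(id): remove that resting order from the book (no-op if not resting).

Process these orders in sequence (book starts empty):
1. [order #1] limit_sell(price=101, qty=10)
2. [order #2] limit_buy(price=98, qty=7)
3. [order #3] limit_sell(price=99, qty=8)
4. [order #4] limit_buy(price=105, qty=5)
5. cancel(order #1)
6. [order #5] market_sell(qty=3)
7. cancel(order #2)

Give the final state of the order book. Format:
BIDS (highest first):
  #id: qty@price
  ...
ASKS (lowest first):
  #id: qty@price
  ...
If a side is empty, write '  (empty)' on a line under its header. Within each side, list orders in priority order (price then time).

After op 1 [order #1] limit_sell(price=101, qty=10): fills=none; bids=[-] asks=[#1:10@101]
After op 2 [order #2] limit_buy(price=98, qty=7): fills=none; bids=[#2:7@98] asks=[#1:10@101]
After op 3 [order #3] limit_sell(price=99, qty=8): fills=none; bids=[#2:7@98] asks=[#3:8@99 #1:10@101]
After op 4 [order #4] limit_buy(price=105, qty=5): fills=#4x#3:5@99; bids=[#2:7@98] asks=[#3:3@99 #1:10@101]
After op 5 cancel(order #1): fills=none; bids=[#2:7@98] asks=[#3:3@99]
After op 6 [order #5] market_sell(qty=3): fills=#2x#5:3@98; bids=[#2:4@98] asks=[#3:3@99]
After op 7 cancel(order #2): fills=none; bids=[-] asks=[#3:3@99]

Answer: BIDS (highest first):
  (empty)
ASKS (lowest first):
  #3: 3@99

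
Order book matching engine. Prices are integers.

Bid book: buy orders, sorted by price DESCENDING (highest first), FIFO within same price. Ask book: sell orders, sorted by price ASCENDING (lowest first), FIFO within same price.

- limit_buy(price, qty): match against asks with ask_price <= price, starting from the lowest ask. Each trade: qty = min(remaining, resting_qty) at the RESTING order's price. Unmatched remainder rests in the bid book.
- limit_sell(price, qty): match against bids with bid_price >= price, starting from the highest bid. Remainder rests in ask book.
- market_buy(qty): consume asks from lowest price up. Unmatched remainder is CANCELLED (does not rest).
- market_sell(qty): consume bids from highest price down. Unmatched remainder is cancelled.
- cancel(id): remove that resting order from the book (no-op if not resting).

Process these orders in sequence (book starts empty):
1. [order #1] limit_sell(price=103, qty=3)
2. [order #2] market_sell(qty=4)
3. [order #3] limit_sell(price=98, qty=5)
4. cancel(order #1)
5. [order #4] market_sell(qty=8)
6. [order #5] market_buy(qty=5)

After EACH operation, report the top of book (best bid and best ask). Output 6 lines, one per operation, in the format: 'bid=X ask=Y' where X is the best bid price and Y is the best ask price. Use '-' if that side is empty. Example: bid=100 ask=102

After op 1 [order #1] limit_sell(price=103, qty=3): fills=none; bids=[-] asks=[#1:3@103]
After op 2 [order #2] market_sell(qty=4): fills=none; bids=[-] asks=[#1:3@103]
After op 3 [order #3] limit_sell(price=98, qty=5): fills=none; bids=[-] asks=[#3:5@98 #1:3@103]
After op 4 cancel(order #1): fills=none; bids=[-] asks=[#3:5@98]
After op 5 [order #4] market_sell(qty=8): fills=none; bids=[-] asks=[#3:5@98]
After op 6 [order #5] market_buy(qty=5): fills=#5x#3:5@98; bids=[-] asks=[-]

Answer: bid=- ask=103
bid=- ask=103
bid=- ask=98
bid=- ask=98
bid=- ask=98
bid=- ask=-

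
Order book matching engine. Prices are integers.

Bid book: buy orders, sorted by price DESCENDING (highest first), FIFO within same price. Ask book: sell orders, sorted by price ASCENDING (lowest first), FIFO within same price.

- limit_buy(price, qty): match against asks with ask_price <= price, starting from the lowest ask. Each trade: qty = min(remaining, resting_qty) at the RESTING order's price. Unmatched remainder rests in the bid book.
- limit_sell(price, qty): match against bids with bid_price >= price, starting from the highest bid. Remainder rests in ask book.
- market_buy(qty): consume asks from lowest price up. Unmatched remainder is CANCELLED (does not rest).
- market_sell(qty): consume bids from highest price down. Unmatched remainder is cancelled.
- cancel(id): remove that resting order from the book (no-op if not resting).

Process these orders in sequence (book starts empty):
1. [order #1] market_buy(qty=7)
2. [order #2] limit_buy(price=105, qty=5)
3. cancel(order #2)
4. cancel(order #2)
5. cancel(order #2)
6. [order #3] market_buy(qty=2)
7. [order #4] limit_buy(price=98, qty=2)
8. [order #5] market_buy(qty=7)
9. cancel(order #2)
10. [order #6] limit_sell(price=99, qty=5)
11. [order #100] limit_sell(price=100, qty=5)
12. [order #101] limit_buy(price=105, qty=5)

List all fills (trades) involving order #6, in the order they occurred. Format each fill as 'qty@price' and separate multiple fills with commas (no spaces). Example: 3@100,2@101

After op 1 [order #1] market_buy(qty=7): fills=none; bids=[-] asks=[-]
After op 2 [order #2] limit_buy(price=105, qty=5): fills=none; bids=[#2:5@105] asks=[-]
After op 3 cancel(order #2): fills=none; bids=[-] asks=[-]
After op 4 cancel(order #2): fills=none; bids=[-] asks=[-]
After op 5 cancel(order #2): fills=none; bids=[-] asks=[-]
After op 6 [order #3] market_buy(qty=2): fills=none; bids=[-] asks=[-]
After op 7 [order #4] limit_buy(price=98, qty=2): fills=none; bids=[#4:2@98] asks=[-]
After op 8 [order #5] market_buy(qty=7): fills=none; bids=[#4:2@98] asks=[-]
After op 9 cancel(order #2): fills=none; bids=[#4:2@98] asks=[-]
After op 10 [order #6] limit_sell(price=99, qty=5): fills=none; bids=[#4:2@98] asks=[#6:5@99]
After op 11 [order #100] limit_sell(price=100, qty=5): fills=none; bids=[#4:2@98] asks=[#6:5@99 #100:5@100]
After op 12 [order #101] limit_buy(price=105, qty=5): fills=#101x#6:5@99; bids=[#4:2@98] asks=[#100:5@100]

Answer: 5@99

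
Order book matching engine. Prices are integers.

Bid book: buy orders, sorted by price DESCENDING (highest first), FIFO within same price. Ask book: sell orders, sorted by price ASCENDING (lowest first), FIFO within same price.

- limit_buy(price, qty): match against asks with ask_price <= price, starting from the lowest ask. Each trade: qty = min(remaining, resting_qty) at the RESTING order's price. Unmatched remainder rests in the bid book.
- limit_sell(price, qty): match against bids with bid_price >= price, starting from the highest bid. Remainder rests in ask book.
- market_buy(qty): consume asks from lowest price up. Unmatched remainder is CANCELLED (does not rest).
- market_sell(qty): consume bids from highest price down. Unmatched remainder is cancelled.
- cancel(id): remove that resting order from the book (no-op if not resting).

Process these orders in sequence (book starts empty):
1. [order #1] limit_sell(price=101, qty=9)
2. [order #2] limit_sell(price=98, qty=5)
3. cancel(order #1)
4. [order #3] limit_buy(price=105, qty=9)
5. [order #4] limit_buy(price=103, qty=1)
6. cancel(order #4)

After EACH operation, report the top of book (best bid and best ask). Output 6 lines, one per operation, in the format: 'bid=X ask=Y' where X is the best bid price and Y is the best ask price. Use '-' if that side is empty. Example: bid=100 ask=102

Answer: bid=- ask=101
bid=- ask=98
bid=- ask=98
bid=105 ask=-
bid=105 ask=-
bid=105 ask=-

Derivation:
After op 1 [order #1] limit_sell(price=101, qty=9): fills=none; bids=[-] asks=[#1:9@101]
After op 2 [order #2] limit_sell(price=98, qty=5): fills=none; bids=[-] asks=[#2:5@98 #1:9@101]
After op 3 cancel(order #1): fills=none; bids=[-] asks=[#2:5@98]
After op 4 [order #3] limit_buy(price=105, qty=9): fills=#3x#2:5@98; bids=[#3:4@105] asks=[-]
After op 5 [order #4] limit_buy(price=103, qty=1): fills=none; bids=[#3:4@105 #4:1@103] asks=[-]
After op 6 cancel(order #4): fills=none; bids=[#3:4@105] asks=[-]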